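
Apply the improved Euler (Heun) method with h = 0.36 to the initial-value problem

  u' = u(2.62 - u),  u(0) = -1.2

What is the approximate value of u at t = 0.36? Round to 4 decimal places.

Heun: k1 = f(t_n, u_n); k2 = f(t_n + h, u_n + h·k1); u_{n+1} = u_n + (h/2)·(k1 + k2).
t=0.000000, u=-1.200000:
  k1 = f(0.000000, -1.200000) = -4.584000
  k2 = f(0.360000, -2.850240) = -15.591497
  u ← -1.200000 + (0.36/2)·(-4.584000 + (-15.591497)) = -4.831589
u(0.36) ≈ -4.8316

-4.8316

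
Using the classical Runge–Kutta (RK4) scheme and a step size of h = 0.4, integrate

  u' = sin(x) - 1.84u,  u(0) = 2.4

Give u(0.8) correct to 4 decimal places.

RK4: k1 = f(x_n, u_n); k2 = f(x_n + h/2, u_n + (h/2)·k1); k3 = f(x_n + h/2, u_n + (h/2)·k2); k4 = f(x_n + h, u_n + h·k3); u_{n+1} = u_n + (h/6)·(k1 + 2k2 + 2k3 + k4).
x=0.000000, u=2.400000:
  k1 = f(0.000000, 2.400000) = -4.416000
  k2 = f(0.200000, 1.516800) = -2.592243
  k3 = f(0.200000, 1.881551) = -3.263385
  k4 = f(0.400000, 1.094646) = -1.624730
  u ← 2.400000 + (0.4/6)·(k1 + 2k2 + 2k3 + k4) = 1.216534
x=0.400000, u=1.216534:
  k1 = f(0.400000, 1.216534) = -1.849005
  k2 = f(0.600000, 0.846733) = -0.993347
  k3 = f(0.600000, 1.017865) = -1.308229
  k4 = f(0.800000, 0.693243) = -0.558210
  u ← 1.216534 + (0.4/6)·(k1 + 2k2 + 2k3 + k4) = 0.749176
u(0.8) ≈ 0.7492

0.7492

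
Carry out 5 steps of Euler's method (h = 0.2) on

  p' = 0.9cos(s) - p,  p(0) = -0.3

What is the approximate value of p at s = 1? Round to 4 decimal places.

0.4161

Euler: p_{n+1} = p_n + h·f(s_n, p_n).
s=0.000000, p=-0.300000: f=1.200000 → p ← -0.300000 + 0.2·1.200000 = -0.060000
s=0.200000, p=-0.060000: f=0.942060 → p ← -0.060000 + 0.2·0.942060 = 0.128412
s=0.400000, p=0.128412: f=0.700543 → p ← 0.128412 + 0.2·0.700543 = 0.268521
s=0.600000, p=0.268521: f=0.474281 → p ← 0.268521 + 0.2·0.474281 = 0.363377
s=0.800000, p=0.363377: f=0.263659 → p ← 0.363377 + 0.2·0.263659 = 0.416109
p(1) ≈ 0.4161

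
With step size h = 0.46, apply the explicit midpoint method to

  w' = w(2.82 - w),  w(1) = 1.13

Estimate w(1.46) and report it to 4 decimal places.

2.0329

Midpoint: k1 = f(t_n, w_n); k2 = f(t_n + h/2, w_n + (h/2)·k1); w_{n+1} = w_n + h·k2.
t=1.000000, w=1.130000:
  k1 = f(1.000000, 1.130000) = 1.909700
  k2 = f(1.230000, 1.569231) = 1.962745
  w ← 1.130000 + 0.46·1.962745 = 2.032863
w(1.46) ≈ 2.0329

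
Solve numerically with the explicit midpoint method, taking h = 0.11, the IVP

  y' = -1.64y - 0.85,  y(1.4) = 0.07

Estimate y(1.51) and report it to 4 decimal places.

Midpoint: k1 = f(t_n, y_n); k2 = f(t_n + h/2, y_n + (h/2)·k1); y_{n+1} = y_n + h·k2.
t=1.400000, y=0.070000:
  k1 = f(1.400000, 0.070000) = -0.964800
  k2 = f(1.455000, 0.016936) = -0.877775
  y ← 0.070000 + 0.11·(-0.877775) = -0.026555
y(1.51) ≈ -0.0266

-0.0266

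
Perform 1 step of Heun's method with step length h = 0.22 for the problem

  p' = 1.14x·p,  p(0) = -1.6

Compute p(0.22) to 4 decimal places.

-1.6441

Heun: k1 = f(x_n, p_n); k2 = f(x_n + h, p_n + h·k1); p_{n+1} = p_n + (h/2)·(k1 + k2).
x=0.000000, p=-1.600000:
  k1 = f(0.000000, -1.600000) = 0.000000
  k2 = f(0.220000, -1.600000) = -0.401280
  p ← -1.600000 + (0.22/2)·(0.000000 + (-0.401280)) = -1.644141
p(0.22) ≈ -1.6441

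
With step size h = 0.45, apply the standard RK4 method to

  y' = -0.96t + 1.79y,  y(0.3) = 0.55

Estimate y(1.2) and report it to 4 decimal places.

RK4: k1 = f(t_n, y_n); k2 = f(t_n + h/2, y_n + (h/2)·k1); k3 = f(t_n + h/2, y_n + (h/2)·k2); k4 = f(t_n + h, y_n + h·k3); y_{n+1} = y_n + (h/6)·(k1 + 2k2 + 2k3 + k4).
t=0.300000, y=0.550000:
  k1 = f(0.300000, 0.550000) = 0.696500
  k2 = f(0.525000, 0.706713) = 0.761015
  k3 = f(0.525000, 0.721228) = 0.786999
  k4 = f(0.750000, 0.904150) = 0.898428
  y ← 0.550000 + (0.45/6)·(k1 + 2k2 + 2k3 + k4) = 0.901822
t=0.750000, y=0.901822:
  k1 = f(0.750000, 0.901822) = 0.894261
  k2 = f(0.975000, 1.103030) = 1.038424
  k3 = f(0.975000, 1.135467) = 1.096486
  k4 = f(1.200000, 1.395241) = 1.345481
  y ← 0.901822 + (0.45/6)·(k1 + 2k2 + 2k3 + k4) = 1.390039
y(1.2) ≈ 1.3900

1.3900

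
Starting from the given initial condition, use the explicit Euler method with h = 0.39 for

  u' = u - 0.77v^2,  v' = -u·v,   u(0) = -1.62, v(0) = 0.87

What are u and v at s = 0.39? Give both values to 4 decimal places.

Euler on (u,v): u_{n+1} = u_n + h·u', v_{n+1} = v_n + h·v'.
0.000000: (-1.620000, 0.870000); f=(-2.202813, 1.409400) → (-2.479097, 1.419666)
(u(0.39), v(0.39)) ≈ (-2.4791, 1.4197)

-2.4791, 1.4197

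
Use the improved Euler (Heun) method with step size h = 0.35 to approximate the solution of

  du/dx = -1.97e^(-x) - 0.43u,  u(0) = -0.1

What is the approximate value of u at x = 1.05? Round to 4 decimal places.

-1.0519

Heun: k1 = f(x_n, u_n); k2 = f(x_n + h, u_n + h·k1); u_{n+1} = u_n + (h/2)·(k1 + k2).
x=0.000000, u=-0.100000:
  k1 = f(0.000000, -0.100000) = -1.927000
  k2 = f(0.350000, -0.774450) = -1.055222
  u ← -0.100000 + (0.35/2)·(-1.927000 + (-1.055222)) = -0.621889
x=0.350000, u=-0.621889:
  k1 = f(0.350000, -0.621889) = -1.120823
  k2 = f(0.700000, -1.014177) = -0.542177
  u ← -0.621889 + (0.35/2)·(-1.120823 + (-0.542177)) = -0.912914
x=0.700000, u=-0.912914:
  k1 = f(0.700000, -0.912914) = -0.585720
  k2 = f(1.050000, -1.117916) = -0.208674
  u ← -0.912914 + (0.35/2)·(-0.585720 + (-0.208674)) = -1.051933
u(1.05) ≈ -1.0519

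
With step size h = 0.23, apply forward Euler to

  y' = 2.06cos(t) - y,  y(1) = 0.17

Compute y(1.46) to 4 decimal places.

Euler: y_{n+1} = y_n + h·f(t_n, y_n).
t=1.000000, y=0.170000: f=0.943023 → y ← 0.170000 + 0.23·0.943023 = 0.386895
t=1.230000, y=0.386895: f=0.301634 → y ← 0.386895 + 0.23·0.301634 = 0.456271
y(1.46) ≈ 0.4563

0.4563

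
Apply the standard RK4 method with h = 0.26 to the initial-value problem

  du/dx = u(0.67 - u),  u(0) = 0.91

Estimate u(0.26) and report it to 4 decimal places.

RK4: k1 = f(x_n, u_n); k2 = f(x_n + h/2, u_n + (h/2)·k1); k3 = f(x_n + h/2, u_n + (h/2)·k2); k4 = f(x_n + h, u_n + h·k3); u_{n+1} = u_n + (h/6)·(k1 + 2k2 + 2k3 + k4).
x=0.000000, u=0.910000:
  k1 = f(0.000000, 0.910000) = -0.218400
  k2 = f(0.130000, 0.881608) = -0.186555
  k3 = f(0.130000, 0.885748) = -0.191098
  k4 = f(0.260000, 0.860314) = -0.163730
  u ← 0.910000 + (0.26/6)·(k1 + 2k2 + 2k3 + k4) = 0.860711
u(0.26) ≈ 0.8607

0.8607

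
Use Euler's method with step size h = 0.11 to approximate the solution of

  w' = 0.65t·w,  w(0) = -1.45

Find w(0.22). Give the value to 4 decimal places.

Euler: w_{n+1} = w_n + h·f(t_n, w_n).
t=0.000000, w=-1.450000: f=0.000000 → w ← -1.450000 + 0.11·0.000000 = -1.450000
t=0.110000, w=-1.450000: f=-0.103675 → w ← -1.450000 + 0.11·(-0.103675) = -1.461404
w(0.22) ≈ -1.4614

-1.4614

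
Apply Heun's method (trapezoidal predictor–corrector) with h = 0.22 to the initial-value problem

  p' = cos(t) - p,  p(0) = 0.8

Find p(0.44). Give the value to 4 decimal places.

Heun: k1 = f(t_n, p_n); k2 = f(t_n + h, p_n + h·k1); p_{n+1} = p_n + (h/2)·(k1 + k2).
t=0.000000, p=0.800000:
  k1 = f(0.000000, 0.800000) = 0.200000
  k2 = f(0.220000, 0.844000) = 0.131897
  p ← 0.800000 + (0.22/2)·(0.200000 + 0.131897) = 0.836509
t=0.220000, p=0.836509:
  k1 = f(0.220000, 0.836509) = 0.139389
  k2 = f(0.440000, 0.867174) = 0.037577
  p ← 0.836509 + (0.22/2)·(0.139389 + 0.037577) = 0.855975
p(0.44) ≈ 0.8560

0.8560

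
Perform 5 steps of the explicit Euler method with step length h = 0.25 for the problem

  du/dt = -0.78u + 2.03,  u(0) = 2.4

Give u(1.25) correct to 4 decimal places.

Euler: u_{n+1} = u_n + h·f(t_n, u_n).
t=0.000000, u=2.400000: f=0.158000 → u ← 2.400000 + 0.25·0.158000 = 2.439500
t=0.250000, u=2.439500: f=0.127190 → u ← 2.439500 + 0.25·0.127190 = 2.471297
t=0.500000, u=2.471297: f=0.102388 → u ← 2.471297 + 0.25·0.102388 = 2.496894
t=0.750000, u=2.496894: f=0.082422 → u ← 2.496894 + 0.25·0.082422 = 2.517500
t=1.000000, u=2.517500: f=0.066350 → u ← 2.517500 + 0.25·0.066350 = 2.534088
u(1.25) ≈ 2.5341

2.5341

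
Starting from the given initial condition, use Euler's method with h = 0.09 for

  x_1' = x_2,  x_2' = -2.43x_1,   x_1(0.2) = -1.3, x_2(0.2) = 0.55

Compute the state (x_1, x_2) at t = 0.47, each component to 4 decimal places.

Euler on (x_1,x_2): x_1_{n+1} = x_1_n + h·x_1', x_2_{n+1} = x_2_n + h·x_2'.
0.200000: (-1.300000, 0.550000); f=(0.550000, 3.159000) → (-1.250500, 0.834310)
0.290000: (-1.250500, 0.834310); f=(0.834310, 3.038715) → (-1.175412, 1.107794)
0.380000: (-1.175412, 1.107794); f=(1.107794, 2.856251) → (-1.075711, 1.364857)
(x_1(0.47), x_2(0.47)) ≈ (-1.0757, 1.3649)

-1.0757, 1.3649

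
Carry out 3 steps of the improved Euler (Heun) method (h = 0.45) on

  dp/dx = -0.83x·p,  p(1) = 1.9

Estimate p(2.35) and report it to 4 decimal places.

0.3587

Heun: k1 = f(x_n, p_n); k2 = f(x_n + h, p_n + h·k1); p_{n+1} = p_n + (h/2)·(k1 + k2).
x=1.000000, p=1.900000:
  k1 = f(1.000000, 1.900000) = -1.577000
  k2 = f(1.450000, 1.190350) = -1.432586
  p ← 1.900000 + (0.45/2)·(-1.577000 + (-1.432586)) = 1.222843
x=1.450000, p=1.222843:
  k1 = f(1.450000, 1.222843) = -1.471692
  k2 = f(1.900000, 0.560582) = -0.884038
  p ← 1.222843 + (0.45/2)·(-1.471692 + (-0.884038)) = 0.692804
x=1.900000, p=0.692804:
  k1 = f(1.900000, 0.692804) = -1.092552
  k2 = f(2.350000, 0.201156) = -0.392354
  p ← 0.692804 + (0.45/2)·(-1.092552 + (-0.392354)) = 0.358700
p(2.35) ≈ 0.3587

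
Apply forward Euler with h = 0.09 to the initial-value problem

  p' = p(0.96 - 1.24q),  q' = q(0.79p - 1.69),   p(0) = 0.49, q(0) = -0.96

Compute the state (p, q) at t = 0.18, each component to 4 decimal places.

0.6907, -0.7538

Euler on (p,q): p_{n+1} = p_n + h·p', q_{n+1} = q_n + h·q'.
0.000000: (0.490000, -0.960000); f=(1.053696, 1.250784) → (0.584833, -0.847429)
0.090000: (0.584833, -0.847429); f=(1.175989, 1.040628) → (0.690672, -0.753773)
(p(0.18), q(0.18)) ≈ (0.6907, -0.7538)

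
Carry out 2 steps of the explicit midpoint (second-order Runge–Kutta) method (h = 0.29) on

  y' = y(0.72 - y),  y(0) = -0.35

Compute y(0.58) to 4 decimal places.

-0.6928

Midpoint: k1 = f(t_n, y_n); k2 = f(t_n + h/2, y_n + (h/2)·k1); y_{n+1} = y_n + h·k2.
t=0.000000, y=-0.350000:
  k1 = f(0.000000, -0.350000) = -0.374500
  k2 = f(0.145000, -0.404302) = -0.454558
  y ← -0.350000 + 0.29·(-0.454558) = -0.481822
t=0.290000, y=-0.481822:
  k1 = f(0.290000, -0.481822) = -0.579064
  k2 = f(0.435000, -0.565786) = -0.727480
  y ← -0.481822 + 0.29·(-0.727480) = -0.692791
y(0.58) ≈ -0.6928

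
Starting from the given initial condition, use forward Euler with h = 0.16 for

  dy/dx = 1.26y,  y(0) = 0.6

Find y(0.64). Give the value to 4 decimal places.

1.2508

Euler: y_{n+1} = y_n + h·f(x_n, y_n).
x=0.000000, y=0.600000: f=0.756000 → y ← 0.600000 + 0.16·0.756000 = 0.720960
x=0.160000, y=0.720960: f=0.908410 → y ← 0.720960 + 0.16·0.908410 = 0.866306
x=0.320000, y=0.866306: f=1.091545 → y ← 0.866306 + 0.16·1.091545 = 1.040953
x=0.480000, y=1.040953: f=1.311600 → y ← 1.040953 + 0.16·1.311600 = 1.250809
y(0.64) ≈ 1.2508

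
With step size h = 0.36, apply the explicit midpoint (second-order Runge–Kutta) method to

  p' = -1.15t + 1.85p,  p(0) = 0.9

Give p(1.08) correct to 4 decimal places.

Midpoint: k1 = f(t_n, p_n); k2 = f(t_n + h/2, p_n + (h/2)·k1); p_{n+1} = p_n + h·k2.
t=0.000000, p=0.900000:
  k1 = f(0.000000, 0.900000) = 1.665000
  k2 = f(0.180000, 1.199700) = 2.012445
  p ← 0.900000 + 0.36·2.012445 = 1.624480
t=0.360000, p=1.624480:
  k1 = f(0.360000, 1.624480) = 2.591288
  k2 = f(0.540000, 2.090912) = 3.247187
  p ← 1.624480 + 0.36·3.247187 = 2.793468
t=0.720000, p=2.793468:
  k1 = f(0.720000, 2.793468) = 4.339915
  k2 = f(0.900000, 3.574652) = 5.578107
  p ← 2.793468 + 0.36·5.578107 = 4.801586
p(1.08) ≈ 4.8016

4.8016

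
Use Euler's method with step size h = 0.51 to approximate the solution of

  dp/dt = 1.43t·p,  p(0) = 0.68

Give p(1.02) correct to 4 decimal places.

Euler: p_{n+1} = p_n + h·f(t_n, p_n).
t=0.000000, p=0.680000: f=0.000000 → p ← 0.680000 + 0.51·0.000000 = 0.680000
t=0.510000, p=0.680000: f=0.495924 → p ← 0.680000 + 0.51·0.495924 = 0.932921
p(1.02) ≈ 0.9329

0.9329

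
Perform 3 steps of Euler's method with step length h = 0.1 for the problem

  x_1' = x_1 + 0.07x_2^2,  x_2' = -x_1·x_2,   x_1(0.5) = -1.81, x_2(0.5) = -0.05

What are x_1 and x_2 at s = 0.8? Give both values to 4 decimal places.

-2.4090, -0.0863

Euler on (x_1,x_2): x_1_{n+1} = x_1_n + h·x_1', x_2_{n+1} = x_2_n + h·x_2'.
0.500000: (-1.810000, -0.050000); f=(-1.809825, -0.090500) → (-1.990983, -0.059050)
0.600000: (-1.990983, -0.059050); f=(-1.990738, -0.117568) → (-2.190056, -0.070807)
0.700000: (-2.190056, -0.070807); f=(-2.189705, -0.155071) → (-2.409027, -0.086314)
(x_1(0.8), x_2(0.8)) ≈ (-2.4090, -0.0863)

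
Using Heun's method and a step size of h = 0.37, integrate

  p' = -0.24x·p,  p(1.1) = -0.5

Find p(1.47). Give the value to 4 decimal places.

Heun: k1 = f(x_n, p_n); k2 = f(x_n + h, p_n + h·k1); p_{n+1} = p_n + (h/2)·(k1 + k2).
x=1.100000, p=-0.500000:
  k1 = f(1.100000, -0.500000) = 0.132000
  k2 = f(1.470000, -0.451160) = 0.159169
  p ← -0.500000 + (0.37/2)·(0.132000 + 0.159169) = -0.446134
p(1.47) ≈ -0.4461

-0.4461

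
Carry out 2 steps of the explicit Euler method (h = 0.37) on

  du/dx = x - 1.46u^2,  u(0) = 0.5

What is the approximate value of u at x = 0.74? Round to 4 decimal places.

Euler: u_{n+1} = u_n + h·f(x_n, u_n).
x=0.000000, u=0.500000: f=-0.365000 → u ← 0.500000 + 0.37·(-0.365000) = 0.364950
x=0.370000, u=0.364950: f=0.175545 → u ← 0.364950 + 0.37·0.175545 = 0.429902
u(0.74) ≈ 0.4299

0.4299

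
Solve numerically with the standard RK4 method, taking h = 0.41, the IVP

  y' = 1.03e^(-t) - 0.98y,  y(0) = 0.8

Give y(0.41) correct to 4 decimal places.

0.8166

RK4: k1 = f(t_n, y_n); k2 = f(t_n + h/2, y_n + (h/2)·k1); k3 = f(t_n + h/2, y_n + (h/2)·k2); k4 = f(t_n + h, y_n + h·k3); y_{n+1} = y_n + (h/6)·(k1 + 2k2 + 2k3 + k4).
t=0.000000, y=0.800000:
  k1 = f(0.000000, 0.800000) = 0.246000
  k2 = f(0.205000, 0.850430) = 0.005665
  k3 = f(0.205000, 0.801161) = 0.053949
  k4 = f(0.410000, 0.822119) = -0.122117
  y ← 0.800000 + (0.41/6)·(k1 + 2k2 + 2k3 + k4) = 0.816613
y(0.41) ≈ 0.8166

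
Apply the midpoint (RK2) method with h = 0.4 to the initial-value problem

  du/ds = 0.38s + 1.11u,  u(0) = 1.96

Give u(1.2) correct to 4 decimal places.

7.6071

Midpoint: k1 = f(s_n, u_n); k2 = f(s_n + h/2, u_n + (h/2)·k1); u_{n+1} = u_n + h·k2.
s=0.000000, u=1.960000:
  k1 = f(0.000000, 1.960000) = 2.175600
  k2 = f(0.200000, 2.395120) = 2.734583
  u ← 1.960000 + 0.4·2.734583 = 3.053833
s=0.400000, u=3.053833:
  k1 = f(0.400000, 3.053833) = 3.541755
  k2 = f(0.600000, 3.762184) = 4.404025
  u ← 3.053833 + 0.4·4.404025 = 4.815443
s=0.800000, u=4.815443:
  k1 = f(0.800000, 4.815443) = 5.649142
  k2 = f(1.000000, 5.945271) = 6.979251
  u ← 4.815443 + 0.4·6.979251 = 7.607144
u(1.2) ≈ 7.6071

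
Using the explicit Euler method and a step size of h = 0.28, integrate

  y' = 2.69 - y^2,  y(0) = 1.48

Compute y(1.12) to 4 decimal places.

Euler: y_{n+1} = y_n + h·f(t_n, y_n).
t=0.000000, y=1.480000: f=0.499600 → y ← 1.480000 + 0.28·0.499600 = 1.619888
t=0.280000, y=1.619888: f=0.065963 → y ← 1.619888 + 0.28·0.065963 = 1.638358
t=0.560000, y=1.638358: f=0.005784 → y ← 1.638358 + 0.28·0.005784 = 1.639977
t=0.840000, y=1.639977: f=0.000475 → y ← 1.639977 + 0.28·0.000475 = 1.640110
y(1.12) ≈ 1.6401

1.6401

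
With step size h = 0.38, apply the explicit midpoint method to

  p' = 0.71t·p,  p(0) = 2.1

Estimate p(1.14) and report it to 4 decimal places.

Midpoint: k1 = f(t_n, p_n); k2 = f(t_n + h/2, p_n + (h/2)·k1); p_{n+1} = p_n + h·k2.
t=0.000000, p=2.100000:
  k1 = f(0.000000, 2.100000) = 0.000000
  k2 = f(0.190000, 2.100000) = 0.283290
  p ← 2.100000 + 0.38·0.283290 = 2.207650
t=0.380000, p=2.207650:
  k1 = f(0.380000, 2.207650) = 0.595624
  k2 = f(0.570000, 2.320819) = 0.939235
  p ← 2.207650 + 0.38·0.939235 = 2.564560
t=0.760000, p=2.564560:
  k1 = f(0.760000, 2.564560) = 1.383836
  k2 = f(0.950000, 2.827489) = 1.907141
  p ← 2.564560 + 0.38·1.907141 = 3.289273
p(1.14) ≈ 3.2893

3.2893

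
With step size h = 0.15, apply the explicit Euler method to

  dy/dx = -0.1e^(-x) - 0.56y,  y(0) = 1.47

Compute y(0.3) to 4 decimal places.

Euler: y_{n+1} = y_n + h·f(x_n, y_n).
x=0.000000, y=1.470000: f=-0.923200 → y ← 1.470000 + 0.15·(-0.923200) = 1.331520
x=0.150000, y=1.331520: f=-0.831722 → y ← 1.331520 + 0.15·(-0.831722) = 1.206762
y(0.3) ≈ 1.2068

1.2068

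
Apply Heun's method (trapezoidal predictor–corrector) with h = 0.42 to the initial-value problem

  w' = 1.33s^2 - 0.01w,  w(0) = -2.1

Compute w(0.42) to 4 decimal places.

Heun: k1 = f(s_n, w_n); k2 = f(s_n + h, w_n + h·k1); w_{n+1} = w_n + (h/2)·(k1 + k2).
s=0.000000, w=-2.100000:
  k1 = f(0.000000, -2.100000) = 0.021000
  k2 = f(0.420000, -2.091180) = 0.255524
  w ← -2.100000 + (0.42/2)·(0.021000 + 0.255524) = -2.041930
w(0.42) ≈ -2.0419

-2.0419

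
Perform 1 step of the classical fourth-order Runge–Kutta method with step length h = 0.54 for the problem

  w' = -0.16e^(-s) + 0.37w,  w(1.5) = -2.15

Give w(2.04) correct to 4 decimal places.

RK4: k1 = f(s_n, w_n); k2 = f(s_n + h/2, w_n + (h/2)·k1); k3 = f(s_n + h/2, w_n + (h/2)·k2); k4 = f(s_n + h, w_n + h·k3); w_{n+1} = w_n + (h/6)·(k1 + 2k2 + 2k3 + k4).
s=1.500000, w=-2.150000:
  k1 = f(1.500000, -2.150000) = -0.831201
  k2 = f(1.770000, -2.374424) = -0.905790
  k3 = f(1.770000, -2.394563) = -0.913242
  k4 = f(2.040000, -2.643151) = -0.998770
  w ← -2.150000 + (0.54/6)·(k1 + 2k2 + 2k3 + k4) = -2.642123
w(2.04) ≈ -2.6421

-2.6421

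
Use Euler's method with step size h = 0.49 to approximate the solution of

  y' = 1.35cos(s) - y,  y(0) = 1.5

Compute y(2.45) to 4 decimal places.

0.0527

Euler: y_{n+1} = y_n + h·f(s_n, y_n).
s=0.000000, y=1.500000: f=-0.150000 → y ← 1.500000 + 0.49·(-0.150000) = 1.426500
s=0.490000, y=1.426500: f=-0.235351 → y ← 1.426500 + 0.49·(-0.235351) = 1.311178
s=0.980000, y=1.311178: f=-0.559198 → y ← 1.311178 + 0.49·(-0.559198) = 1.037171
s=1.470000, y=1.037171: f=-0.901327 → y ← 1.037171 + 0.49·(-0.901327) = 0.595521
s=1.960000, y=0.595521: f=-1.107781 → y ← 0.595521 + 0.49·(-1.107781) = 0.052709
y(2.45) ≈ 0.0527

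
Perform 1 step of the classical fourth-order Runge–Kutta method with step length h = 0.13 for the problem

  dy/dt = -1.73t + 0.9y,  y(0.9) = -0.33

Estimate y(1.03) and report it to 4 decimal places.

-0.6009

RK4: k1 = f(t_n, y_n); k2 = f(t_n + h/2, y_n + (h/2)·k1); k3 = f(t_n + h/2, y_n + (h/2)·k2); k4 = f(t_n + h, y_n + h·k3); y_{n+1} = y_n + (h/6)·(k1 + 2k2 + 2k3 + k4).
t=0.900000, y=-0.330000:
  k1 = f(0.900000, -0.330000) = -1.854000
  k2 = f(0.965000, -0.450510) = -2.074909
  k3 = f(0.965000, -0.464869) = -2.087832
  k4 = f(1.030000, -0.601418) = -2.323176
  y ← -0.330000 + (0.13/6)·(k1 + 2k2 + 2k3 + k4) = -0.600891
y(1.03) ≈ -0.6009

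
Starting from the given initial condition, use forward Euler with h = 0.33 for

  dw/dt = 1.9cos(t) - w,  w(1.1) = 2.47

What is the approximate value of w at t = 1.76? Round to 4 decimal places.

Euler: w_{n+1} = w_n + h·f(t_n, w_n).
t=1.100000, w=2.470000: f=-1.608167 → w ← 2.470000 + 0.33·(-1.608167) = 1.939305
t=1.430000, w=1.939305: f=-1.672675 → w ← 1.939305 + 0.33·(-1.672675) = 1.387322
w(1.76) ≈ 1.3873

1.3873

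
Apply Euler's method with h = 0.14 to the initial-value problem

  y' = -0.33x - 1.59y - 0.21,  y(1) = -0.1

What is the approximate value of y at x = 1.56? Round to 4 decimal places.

-0.2855

Euler: y_{n+1} = y_n + h·f(x_n, y_n).
x=1.000000, y=-0.100000: f=-0.381000 → y ← -0.100000 + 0.14·(-0.381000) = -0.153340
x=1.140000, y=-0.153340: f=-0.342389 → y ← -0.153340 + 0.14·(-0.342389) = -0.201275
x=1.280000, y=-0.201275: f=-0.312374 → y ← -0.201275 + 0.14·(-0.312374) = -0.245007
x=1.420000, y=-0.245007: f=-0.289039 → y ← -0.245007 + 0.14·(-0.289039) = -0.285472
y(1.56) ≈ -0.2855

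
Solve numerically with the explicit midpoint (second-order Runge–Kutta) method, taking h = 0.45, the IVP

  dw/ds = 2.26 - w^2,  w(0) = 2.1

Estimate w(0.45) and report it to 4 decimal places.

1.9415

Midpoint: k1 = f(s_n, w_n); k2 = f(s_n + h/2, w_n + (h/2)·k1); w_{n+1} = w_n + h·k2.
s=0.000000, w=2.100000:
  k1 = f(0.000000, 2.100000) = -2.150000
  k2 = f(0.225000, 1.616250) = -0.352264
  w ← 2.100000 + 0.45·(-0.352264) = 1.941481
w(0.45) ≈ 1.9415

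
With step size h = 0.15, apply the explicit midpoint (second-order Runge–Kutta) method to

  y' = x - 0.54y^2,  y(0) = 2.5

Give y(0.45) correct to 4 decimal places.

Midpoint: k1 = f(x_n, y_n); k2 = f(x_n + h/2, y_n + (h/2)·k1); y_{n+1} = y_n + h·k2.
x=0.000000, y=2.500000:
  k1 = f(0.000000, 2.500000) = -3.375000
  k2 = f(0.075000, 2.246875) = -2.651162
  y ← 2.500000 + 0.15·(-2.651162) = 2.102326
x=0.150000, y=2.102326:
  k1 = f(0.150000, 2.102326) = -2.236678
  k2 = f(0.225000, 1.934575) = -1.795993
  y ← 2.102326 + 0.15·(-1.795993) = 1.832927
x=0.300000, y=1.832927:
  k1 = f(0.300000, 1.832927) = -1.514195
  k2 = f(0.375000, 1.719362) = -1.221351
  y ← 1.832927 + 0.15·(-1.221351) = 1.649724
y(0.45) ≈ 1.6497

1.6497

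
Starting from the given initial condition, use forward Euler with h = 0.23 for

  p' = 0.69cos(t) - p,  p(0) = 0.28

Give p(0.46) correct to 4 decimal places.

0.4427

Euler: p_{n+1} = p_n + h·f(t_n, p_n).
t=0.000000, p=0.280000: f=0.410000 → p ← 0.280000 + 0.23·0.410000 = 0.374300
t=0.230000, p=0.374300: f=0.297530 → p ← 0.374300 + 0.23·0.297530 = 0.442732
p(0.46) ≈ 0.4427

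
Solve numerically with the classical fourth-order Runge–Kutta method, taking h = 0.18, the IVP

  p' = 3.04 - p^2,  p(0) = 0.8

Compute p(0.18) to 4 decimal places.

1.1670

RK4: k1 = f(x_n, p_n); k2 = f(x_n + h/2, p_n + (h/2)·k1); k3 = f(x_n + h/2, p_n + (h/2)·k2); k4 = f(x_n + h, p_n + h·k3); p_{n+1} = p_n + (h/6)·(k1 + 2k2 + 2k3 + k4).
x=0.000000, p=0.800000:
  k1 = f(0.000000, 0.800000) = 2.400000
  k2 = f(0.090000, 1.016000) = 2.007744
  k3 = f(0.090000, 0.980697) = 2.078233
  k4 = f(0.180000, 1.174082) = 1.661531
  p ← 0.800000 + (0.18/6)·(k1 + 2k2 + 2k3 + k4) = 1.167005
p(0.18) ≈ 1.1670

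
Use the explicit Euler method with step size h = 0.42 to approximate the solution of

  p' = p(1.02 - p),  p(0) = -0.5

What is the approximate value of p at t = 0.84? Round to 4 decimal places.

-1.4520

Euler: p_{n+1} = p_n + h·f(t_n, p_n).
t=0.000000, p=-0.500000: f=-0.760000 → p ← -0.500000 + 0.42·(-0.760000) = -0.819200
t=0.420000, p=-0.819200: f=-1.506673 → p ← -0.819200 + 0.42·(-1.506673) = -1.452003
p(0.84) ≈ -1.4520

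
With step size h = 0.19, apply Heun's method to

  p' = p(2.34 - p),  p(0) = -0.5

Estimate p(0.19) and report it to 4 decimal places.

Heun: k1 = f(x_n, p_n); k2 = f(x_n + h, p_n + h·k1); p_{n+1} = p_n + (h/2)·(k1 + k2).
x=0.000000, p=-0.500000:
  k1 = f(0.000000, -0.500000) = -1.420000
  k2 = f(0.190000, -0.769800) = -2.393924
  p ← -0.500000 + (0.19/2)·(-1.420000 + (-2.393924)) = -0.862323
p(0.19) ≈ -0.8623

-0.8623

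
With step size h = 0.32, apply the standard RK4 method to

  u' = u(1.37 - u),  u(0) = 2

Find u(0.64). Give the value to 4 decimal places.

1.5770

RK4: k1 = f(t_n, u_n); k2 = f(t_n + h/2, u_n + (h/2)·k1); k3 = f(t_n + h/2, u_n + (h/2)·k2); k4 = f(t_n + h, u_n + h·k3); u_{n+1} = u_n + (h/6)·(k1 + 2k2 + 2k3 + k4).
t=0.000000, u=2.000000:
  k1 = f(0.000000, 2.000000) = -1.260000
  k2 = f(0.160000, 1.798400) = -0.770435
  k3 = f(0.160000, 1.876730) = -0.950997
  k4 = f(0.320000, 1.695681) = -0.552251
  u ← 2.000000 + (0.32/6)·(k1 + 2k2 + 2k3 + k4) = 1.719727
t=0.320000, u=1.719727:
  k1 = f(0.320000, 1.719727) = -0.601436
  k2 = f(0.480000, 1.623498) = -0.411553
  k3 = f(0.480000, 1.653879) = -0.469501
  k4 = f(0.640000, 1.569487) = -0.313092
  u ← 1.719727 + (0.32/6)·(k1 + 2k2 + 2k3 + k4) = 1.576973
u(0.64) ≈ 1.5770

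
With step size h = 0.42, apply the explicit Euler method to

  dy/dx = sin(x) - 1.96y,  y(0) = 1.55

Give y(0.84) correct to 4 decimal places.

Euler: y_{n+1} = y_n + h·f(x_n, y_n).
x=0.000000, y=1.550000: f=-3.038000 → y ← 1.550000 + 0.42·(-3.038000) = 0.274040
x=0.420000, y=0.274040: f=-0.129358 → y ← 0.274040 + 0.42·(-0.129358) = 0.219710
y(0.84) ≈ 0.2197

0.2197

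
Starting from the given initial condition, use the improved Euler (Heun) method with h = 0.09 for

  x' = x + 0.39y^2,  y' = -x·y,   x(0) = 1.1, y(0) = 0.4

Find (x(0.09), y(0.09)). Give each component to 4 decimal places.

1.2088, 0.3607

Heun on (x,y): k1 = f(s_n, state_n); k2 = f(s_n + h, state_n + h·k1); state_{n+1} = state_n + (h/2)·(k1 + k2).
0.000000: (1.100000, 0.400000)
  k1 = (1.162400, -0.440000)
  predictor → (1.204616, 0.360400)
  k2 = (1.255272, -0.434144)
  → (1.208795, 0.360664)
(x(0.09), y(0.09)) ≈ (1.2088, 0.3607)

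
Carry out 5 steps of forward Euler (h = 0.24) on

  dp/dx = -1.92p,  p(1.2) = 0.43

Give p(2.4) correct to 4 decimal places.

0.0196

Euler: p_{n+1} = p_n + h·f(x_n, p_n).
x=1.200000, p=0.430000: f=-0.825600 → p ← 0.430000 + 0.24·(-0.825600) = 0.231856
x=1.440000, p=0.231856: f=-0.445164 → p ← 0.231856 + 0.24·(-0.445164) = 0.125017
x=1.680000, p=0.125017: f=-0.240032 → p ← 0.125017 + 0.24·(-0.240032) = 0.067409
x=1.920000, p=0.067409: f=-0.129425 → p ← 0.067409 + 0.24·(-0.129425) = 0.036347
x=2.160000, p=0.036347: f=-0.069786 → p ← 0.036347 + 0.24·(-0.069786) = 0.019598
p(2.4) ≈ 0.0196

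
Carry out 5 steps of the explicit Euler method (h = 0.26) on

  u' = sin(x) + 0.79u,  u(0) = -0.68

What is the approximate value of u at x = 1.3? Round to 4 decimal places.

-0.9811

Euler: u_{n+1} = u_n + h·f(x_n, u_n).
x=0.000000, u=-0.680000: f=-0.537200 → u ← -0.680000 + 0.26·(-0.537200) = -0.819672
x=0.260000, u=-0.819672: f=-0.390460 → u ← -0.819672 + 0.26·(-0.390460) = -0.921192
x=0.520000, u=-0.921192: f=-0.230861 → u ← -0.921192 + 0.26·(-0.230861) = -0.981216
x=0.780000, u=-0.981216: f=-0.071881 → u ← -0.981216 + 0.26·(-0.071881) = -0.999905
x=1.040000, u=-0.999905: f=0.072480 → u ← -0.999905 + 0.26·0.072480 = -0.981060
u(1.3) ≈ -0.9811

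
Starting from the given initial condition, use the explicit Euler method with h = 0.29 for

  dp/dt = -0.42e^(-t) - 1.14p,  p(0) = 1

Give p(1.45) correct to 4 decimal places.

-0.0203

Euler: p_{n+1} = p_n + h·f(t_n, p_n).
t=0.000000, p=1.000000: f=-1.560000 → p ← 1.000000 + 0.29·(-1.560000) = 0.547600
t=0.290000, p=0.547600: f=-0.938535 → p ← 0.547600 + 0.29·(-0.938535) = 0.275425
t=0.580000, p=0.275425: f=-0.549142 → p ← 0.275425 + 0.29·(-0.549142) = 0.116174
t=0.870000, p=0.116174: f=-0.308398 → p ← 0.116174 + 0.29·(-0.308398) = 0.026738
t=1.160000, p=0.026738: f=-0.162146 → p ← 0.026738 + 0.29·(-0.162146) = -0.020284
p(1.45) ≈ -0.0203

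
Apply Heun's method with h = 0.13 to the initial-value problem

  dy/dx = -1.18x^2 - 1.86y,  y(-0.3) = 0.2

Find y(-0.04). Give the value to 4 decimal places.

Heun: k1 = f(x_n, y_n); k2 = f(x_n + h, y_n + h·k1); y_{n+1} = y_n + (h/2)·(k1 + k2).
x=-0.300000, y=0.200000:
  k1 = f(-0.300000, 0.200000) = -0.478200
  k2 = f(-0.170000, 0.137834) = -0.290473
  y ← 0.200000 + (0.13/2)·(-0.478200 + (-0.290473)) = 0.150036
x=-0.170000, y=0.150036:
  k1 = f(-0.170000, 0.150036) = -0.313169
  k2 = f(-0.040000, 0.109324) = -0.205231
  y ← 0.150036 + (0.13/2)·(-0.313169 + (-0.205231)) = 0.116340
y(-0.04) ≈ 0.1163

0.1163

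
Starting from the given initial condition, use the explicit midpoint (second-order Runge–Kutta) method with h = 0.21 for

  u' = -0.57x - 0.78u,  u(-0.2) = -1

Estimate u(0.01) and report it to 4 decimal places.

-0.8402

Midpoint: k1 = f(x_n, u_n); k2 = f(x_n + h/2, u_n + (h/2)·k1); u_{n+1} = u_n + h·k2.
x=-0.200000, u=-1.000000:
  k1 = f(-0.200000, -1.000000) = 0.894000
  k2 = f(-0.095000, -0.906130) = 0.760931
  u ← -1.000000 + 0.21·0.760931 = -0.840204
u(0.01) ≈ -0.8402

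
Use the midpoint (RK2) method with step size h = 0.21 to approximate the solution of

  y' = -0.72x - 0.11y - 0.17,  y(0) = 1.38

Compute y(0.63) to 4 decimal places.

1.0442

Midpoint: k1 = f(x_n, y_n); k2 = f(x_n + h/2, y_n + (h/2)·k1); y_{n+1} = y_n + h·k2.
x=0.000000, y=1.380000:
  k1 = f(0.000000, 1.380000) = -0.321800
  k2 = f(0.105000, 1.346211) = -0.393683
  y ← 1.380000 + 0.21·(-0.393683) = 1.297327
x=0.210000, y=1.297327:
  k1 = f(0.210000, 1.297327) = -0.463906
  k2 = f(0.315000, 1.248616) = -0.534148
  y ← 1.297327 + 0.21·(-0.534148) = 1.185155
x=0.420000, y=1.185155:
  k1 = f(0.420000, 1.185155) = -0.602767
  k2 = f(0.525000, 1.121865) = -0.671405
  y ← 1.185155 + 0.21·(-0.671405) = 1.044160
y(0.63) ≈ 1.0442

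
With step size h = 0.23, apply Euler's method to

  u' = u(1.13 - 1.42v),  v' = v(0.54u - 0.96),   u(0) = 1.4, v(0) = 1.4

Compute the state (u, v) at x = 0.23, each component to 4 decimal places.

Euler on (u,v): u_{n+1} = u_n + h·u', v_{n+1} = v_n + h·v'.
0.000000: (1.400000, 1.400000); f=(-1.201200, -0.285600) → (1.123724, 1.334312)
(u(0.23), v(0.23)) ≈ (1.1237, 1.3343)

1.1237, 1.3343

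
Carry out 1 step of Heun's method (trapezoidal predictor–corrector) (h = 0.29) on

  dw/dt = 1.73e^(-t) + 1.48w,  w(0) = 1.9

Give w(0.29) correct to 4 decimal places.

3.4367

Heun: k1 = f(t_n, w_n); k2 = f(t_n + h, w_n + h·k1); w_{n+1} = w_n + (h/2)·(k1 + k2).
t=0.000000, w=1.900000:
  k1 = f(0.000000, 1.900000) = 4.542000
  k2 = f(0.290000, 3.217180) = 6.055922
  w ← 1.900000 + (0.29/2)·(4.542000 + 6.055922) = 3.436699
w(0.29) ≈ 3.4367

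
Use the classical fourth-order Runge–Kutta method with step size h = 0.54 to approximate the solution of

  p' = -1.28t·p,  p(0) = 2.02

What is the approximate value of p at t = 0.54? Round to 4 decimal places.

1.6760

RK4: k1 = f(t_n, p_n); k2 = f(t_n + h/2, p_n + (h/2)·k1); k3 = f(t_n + h/2, p_n + (h/2)·k2); k4 = f(t_n + h, p_n + h·k3); p_{n+1} = p_n + (h/6)·(k1 + 2k2 + 2k3 + k4).
t=0.000000, p=2.020000:
  k1 = f(0.000000, 2.020000) = 0.000000
  k2 = f(0.270000, 2.020000) = -0.698112
  k3 = f(0.270000, 1.831510) = -0.632970
  k4 = f(0.540000, 1.678196) = -1.159969
  p ← 2.020000 + (0.54/6)·(k1 + 2k2 + 2k3 + k4) = 1.676008
p(0.54) ≈ 1.6760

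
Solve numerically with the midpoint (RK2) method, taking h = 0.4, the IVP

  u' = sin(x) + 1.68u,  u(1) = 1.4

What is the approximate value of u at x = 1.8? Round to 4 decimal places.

Midpoint: k1 = f(x_n, u_n); k2 = f(x_n + h/2, u_n + (h/2)·k1); u_{n+1} = u_n + h·k2.
x=1.000000, u=1.400000:
  k1 = f(1.000000, 1.400000) = 3.193471
  k2 = f(1.200000, 2.038694) = 4.357045
  u ← 1.400000 + 0.4·4.357045 = 3.142818
x=1.400000, u=3.142818:
  k1 = f(1.400000, 3.142818) = 6.265384
  k2 = f(1.600000, 4.395895) = 8.384677
  u ← 3.142818 + 0.4·8.384677 = 6.496689
u(1.8) ≈ 6.4967

6.4967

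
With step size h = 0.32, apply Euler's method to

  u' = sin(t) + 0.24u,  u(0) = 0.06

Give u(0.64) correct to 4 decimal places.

Euler: u_{n+1} = u_n + h·f(t_n, u_n).
t=0.000000, u=0.060000: f=0.014400 → u ← 0.060000 + 0.32·0.014400 = 0.064608
t=0.320000, u=0.064608: f=0.330072 → u ← 0.064608 + 0.32·0.330072 = 0.170231
u(0.64) ≈ 0.1702

0.1702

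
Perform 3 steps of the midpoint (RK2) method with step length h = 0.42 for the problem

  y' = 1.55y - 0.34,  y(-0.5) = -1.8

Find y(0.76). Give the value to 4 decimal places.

-12.8358

Midpoint: k1 = f(t_n, y_n); k2 = f(t_n + h/2, y_n + (h/2)·k1); y_{n+1} = y_n + h·k2.
t=-0.500000, y=-1.800000:
  k1 = f(-0.500000, -1.800000) = -3.130000
  k2 = f(-0.290000, -2.457300) = -4.148815
  y ← -1.800000 + 0.42·(-4.148815) = -3.542502
t=-0.080000, y=-3.542502:
  k1 = f(-0.080000, -3.542502) = -5.830879
  k2 = f(0.130000, -4.766987) = -7.728830
  y ← -3.542502 + 0.42·(-7.728830) = -6.788611
t=0.340000, y=-6.788611:
  k1 = f(0.340000, -6.788611) = -10.862347
  k2 = f(0.550000, -9.069703) = -14.398040
  y ← -6.788611 + 0.42·(-14.398040) = -12.835788
y(0.76) ≈ -12.8358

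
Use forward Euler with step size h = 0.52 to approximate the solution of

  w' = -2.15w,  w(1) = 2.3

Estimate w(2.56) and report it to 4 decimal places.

-0.0038

Euler: w_{n+1} = w_n + h·f(x_n, w_n).
x=1.000000, w=2.300000: f=-4.945000 → w ← 2.300000 + 0.52·(-4.945000) = -0.271400
x=1.520000, w=-0.271400: f=0.583510 → w ← -0.271400 + 0.52·0.583510 = 0.032025
x=2.040000, w=0.032025: f=-0.068854 → w ← 0.032025 + 0.52·(-0.068854) = -0.003779
w(2.56) ≈ -0.0038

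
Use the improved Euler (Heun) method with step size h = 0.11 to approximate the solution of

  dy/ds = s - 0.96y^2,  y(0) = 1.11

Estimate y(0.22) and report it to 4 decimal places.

Heun: k1 = f(s_n, y_n); k2 = f(s_n + h, y_n + h·k1); y_{n+1} = y_n + (h/2)·(k1 + k2).
s=0.000000, y=1.110000:
  k1 = f(0.000000, 1.110000) = -1.182816
  k2 = f(0.110000, 0.979890) = -0.811777
  y ← 1.110000 + (0.11/2)·(-1.182816 + (-0.811777)) = 1.000297
s=0.110000, y=1.000297:
  k1 = f(0.110000, 1.000297) = -0.850571
  k2 = f(0.220000, 0.906735) = -0.569281
  y ← 1.000297 + (0.11/2)·(-0.850571 + (-0.569281)) = 0.922206
y(0.22) ≈ 0.9222

0.9222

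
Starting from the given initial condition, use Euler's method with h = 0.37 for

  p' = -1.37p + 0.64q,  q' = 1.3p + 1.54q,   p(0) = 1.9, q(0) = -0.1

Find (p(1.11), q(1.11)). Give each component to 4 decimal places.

Euler on (p,q): p_{n+1} = p_n + h·p', q_{n+1} = q_n + h·q'.
0.000000: (1.900000, -0.100000); f=(-2.667000, 2.316000) → (0.913210, 0.756920)
0.370000: (0.913210, 0.756920); f=(-0.766669, 2.352830) → (0.629543, 1.627467)
0.740000: (0.629543, 1.627467); f=(0.179106, 3.324704) → (0.695812, 2.857608)
(p(1.11), q(1.11)) ≈ (0.6958, 2.8576)

0.6958, 2.8576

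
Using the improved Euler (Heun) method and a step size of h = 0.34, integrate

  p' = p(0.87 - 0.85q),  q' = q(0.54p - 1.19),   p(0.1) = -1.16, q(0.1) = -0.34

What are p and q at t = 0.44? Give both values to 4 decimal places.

-1.6581, -0.1894

Heun on (p,q): k1 = f(t_n, state_n); k2 = f(t_n + h, state_n + h·k1); state_{n+1} = state_n + (h/2)·(k1 + k2).
0.100000: (-1.160000, -0.340000)
  k1 = (-1.344440, 0.617576)
  predictor → (-1.617110, -0.130024)
  k2 = (-1.585609, 0.268271)
  → (-1.658108, -0.189406)
(p(0.44), q(0.44)) ≈ (-1.6581, -0.1894)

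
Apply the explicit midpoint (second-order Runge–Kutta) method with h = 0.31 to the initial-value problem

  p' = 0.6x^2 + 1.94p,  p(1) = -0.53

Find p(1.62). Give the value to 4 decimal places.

-0.6464

Midpoint: k1 = f(x_n, p_n); k2 = f(x_n + h/2, p_n + (h/2)·k1); p_{n+1} = p_n + h·k2.
x=1.000000, p=-0.530000:
  k1 = f(1.000000, -0.530000) = -0.428200
  k2 = f(1.155000, -0.596371) = -0.356545
  p ← -0.530000 + 0.31·(-0.356545) = -0.640529
x=1.310000, p=-0.640529:
  k1 = f(1.310000, -0.640529) = -0.212966
  k2 = f(1.465000, -0.673539) = -0.018930
  p ← -0.640529 + 0.31·(-0.018930) = -0.646397
p(1.62) ≈ -0.6464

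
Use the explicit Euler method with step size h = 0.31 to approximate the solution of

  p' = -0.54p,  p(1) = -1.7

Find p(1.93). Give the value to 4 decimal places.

Euler: p_{n+1} = p_n + h·f(t_n, p_n).
t=1.000000, p=-1.700000: f=0.918000 → p ← -1.700000 + 0.31·0.918000 = -1.415420
t=1.310000, p=-1.415420: f=0.764327 → p ← -1.415420 + 0.31·0.764327 = -1.178479
t=1.620000, p=-1.178479: f=0.636378 → p ← -1.178479 + 0.31·0.636378 = -0.981201
p(1.93) ≈ -0.9812

-0.9812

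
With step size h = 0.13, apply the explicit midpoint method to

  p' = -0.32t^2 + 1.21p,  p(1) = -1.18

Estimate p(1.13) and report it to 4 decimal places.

-1.4307

Midpoint: k1 = f(t_n, p_n); k2 = f(t_n + h/2, p_n + (h/2)·k1); p_{n+1} = p_n + h·k2.
t=1.000000, p=-1.180000:
  k1 = f(1.000000, -1.180000) = -1.747800
  k2 = f(1.065000, -1.293607) = -1.928216
  p ← -1.180000 + 0.13·(-1.928216) = -1.430668
p(1.13) ≈ -1.4307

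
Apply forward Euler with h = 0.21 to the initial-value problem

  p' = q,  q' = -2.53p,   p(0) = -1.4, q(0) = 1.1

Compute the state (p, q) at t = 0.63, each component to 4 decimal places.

Euler on (p,q): p_{n+1} = p_n + h·p', q_{n+1} = q_n + h·q'.
0.000000: (-1.400000, 1.100000); f=(1.100000, 3.542000) → (-1.169000, 1.843820)
0.210000: (-1.169000, 1.843820); f=(1.843820, 2.957570) → (-0.781798, 2.464910)
0.420000: (-0.781798, 2.464910); f=(2.464910, 1.977948) → (-0.264167, 2.880279)
(p(0.63), q(0.63)) ≈ (-0.2642, 2.8803)

-0.2642, 2.8803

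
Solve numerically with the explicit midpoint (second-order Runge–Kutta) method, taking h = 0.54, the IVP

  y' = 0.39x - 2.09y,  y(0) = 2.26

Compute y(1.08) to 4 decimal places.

0.7192

Midpoint: k1 = f(x_n, y_n); k2 = f(x_n + h/2, y_n + (h/2)·k1); y_{n+1} = y_n + h·k2.
x=0.000000, y=2.260000:
  k1 = f(0.000000, 2.260000) = -4.723400
  k2 = f(0.270000, 0.984682) = -1.952685
  y ← 2.260000 + 0.54·(-1.952685) = 1.205550
x=0.540000, y=1.205550:
  k1 = f(0.540000, 1.205550) = -2.308999
  k2 = f(0.810000, 0.582120) = -0.900731
  y ← 1.205550 + 0.54·(-0.900731) = 0.719155
y(1.08) ≈ 0.7192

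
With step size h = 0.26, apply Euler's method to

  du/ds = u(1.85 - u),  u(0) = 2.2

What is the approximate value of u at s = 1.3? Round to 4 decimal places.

Euler: u_{n+1} = u_n + h·f(s_n, u_n).
s=0.000000, u=2.200000: f=-0.770000 → u ← 2.200000 + 0.26·(-0.770000) = 1.999800
s=0.260000, u=1.999800: f=-0.299570 → u ← 1.999800 + 0.26·(-0.299570) = 1.921912
s=0.520000, u=1.921912: f=-0.138208 → u ← 1.921912 + 0.26·(-0.138208) = 1.885978
s=0.780000, u=1.885978: f=-0.067853 → u ← 1.885978 + 0.26·(-0.067853) = 1.868336
s=1.040000, u=1.868336: f=-0.034258 → u ← 1.868336 + 0.26·(-0.034258) = 1.859429
u(1.3) ≈ 1.8594

1.8594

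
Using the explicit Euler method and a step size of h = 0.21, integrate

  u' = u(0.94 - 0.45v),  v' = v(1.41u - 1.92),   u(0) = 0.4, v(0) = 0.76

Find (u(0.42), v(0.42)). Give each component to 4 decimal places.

0.5160, 0.3969

Euler on (u,v): u_{n+1} = u_n + h·u', v_{n+1} = v_n + h·v'.
0.000000: (0.400000, 0.760000); f=(0.239200, -1.030560) → (0.450232, 0.543582)
0.210000: (0.450232, 0.543582); f=(0.313086, -0.698597) → (0.515980, 0.396877)
(u(0.42), v(0.42)) ≈ (0.5160, 0.3969)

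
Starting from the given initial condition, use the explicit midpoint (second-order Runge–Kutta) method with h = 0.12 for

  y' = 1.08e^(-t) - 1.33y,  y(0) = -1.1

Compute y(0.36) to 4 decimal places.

Midpoint: k1 = f(t_n, y_n); k2 = f(t_n + h/2, y_n + (h/2)·k1); y_{n+1} = y_n + h·k2.
t=0.000000, y=-1.100000:
  k1 = f(0.000000, -1.100000) = 2.543000
  k2 = f(0.060000, -0.947420) = 2.277174
  y ← -1.100000 + 0.12·2.277174 = -0.826739
t=0.120000, y=-0.826739:
  k1 = f(0.120000, -0.826739) = 2.057437
  k2 = f(0.180000, -0.703293) = 1.837471
  y ← -0.826739 + 0.12·1.837471 = -0.606243
t=0.240000, y=-0.606243:
  k1 = f(0.240000, -0.606243) = 1.655861
  k2 = f(0.300000, -0.506891) = 1.474249
  y ← -0.606243 + 0.12·1.474249 = -0.429333
y(0.36) ≈ -0.4293

-0.4293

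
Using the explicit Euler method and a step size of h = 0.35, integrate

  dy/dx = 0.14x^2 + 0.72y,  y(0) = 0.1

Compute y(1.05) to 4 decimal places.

0.2278

Euler: y_{n+1} = y_n + h·f(x_n, y_n).
x=0.000000, y=0.100000: f=0.072000 → y ← 0.100000 + 0.35·0.072000 = 0.125200
x=0.350000, y=0.125200: f=0.107294 → y ← 0.125200 + 0.35·0.107294 = 0.162753
x=0.700000, y=0.162753: f=0.185782 → y ← 0.162753 + 0.35·0.185782 = 0.227777
y(1.05) ≈ 0.2278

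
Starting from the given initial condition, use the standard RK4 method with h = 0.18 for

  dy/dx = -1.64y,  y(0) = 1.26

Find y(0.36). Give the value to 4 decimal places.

0.6982

RK4: k1 = f(x_n, y_n); k2 = f(x_n + h/2, y_n + (h/2)·k1); k3 = f(x_n + h/2, y_n + (h/2)·k2); k4 = f(x_n + h, y_n + h·k3); y_{n+1} = y_n + (h/6)·(k1 + 2k2 + 2k3 + k4).
x=0.000000, y=1.260000:
  k1 = f(0.000000, 1.260000) = -2.066400
  k2 = f(0.090000, 1.074024) = -1.761399
  k3 = f(0.090000, 1.101474) = -1.806417
  k4 = f(0.180000, 0.934845) = -1.533146
  y ← 1.260000 + (0.18/6)·(k1 + 2k2 + 2k3 + k4) = 0.937945
x=0.180000, y=0.937945:
  k1 = f(0.180000, 0.937945) = -1.538229
  k2 = f(0.270000, 0.799504) = -1.311187
  k3 = f(0.270000, 0.819938) = -1.344698
  k4 = f(0.360000, 0.695899) = -1.141274
  y ← 0.937945 + (0.18/6)·(k1 + 2k2 + 2k3 + k4) = 0.698206
y(0.36) ≈ 0.6982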